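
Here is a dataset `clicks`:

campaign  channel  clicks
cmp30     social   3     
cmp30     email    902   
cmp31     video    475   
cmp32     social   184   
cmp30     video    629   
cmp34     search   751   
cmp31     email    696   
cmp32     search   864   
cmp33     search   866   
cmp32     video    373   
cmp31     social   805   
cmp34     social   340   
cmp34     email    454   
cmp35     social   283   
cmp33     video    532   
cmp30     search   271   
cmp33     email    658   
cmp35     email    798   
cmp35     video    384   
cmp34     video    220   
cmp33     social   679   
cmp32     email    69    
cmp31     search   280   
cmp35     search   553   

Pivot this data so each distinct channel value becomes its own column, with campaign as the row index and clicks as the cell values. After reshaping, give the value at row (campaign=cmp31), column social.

Wide layout: rows indexed by campaign, columns are the 4 distinct channel values (social, email, video, search).
Cell (campaign=cmp31, channel=social) draws from the long row where campaign=cmp31 and channel=social, which has clicks=805.

805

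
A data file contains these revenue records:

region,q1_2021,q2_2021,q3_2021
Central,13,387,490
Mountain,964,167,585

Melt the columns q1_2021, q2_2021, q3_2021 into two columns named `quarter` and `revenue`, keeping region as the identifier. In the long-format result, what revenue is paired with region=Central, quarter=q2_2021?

Unpivoting turns each (region, wide-column) pair into one long row.
The wide cell at row Central, column q2_2021 holds 387, so the long row (Central, q2_2021) has revenue=387.

387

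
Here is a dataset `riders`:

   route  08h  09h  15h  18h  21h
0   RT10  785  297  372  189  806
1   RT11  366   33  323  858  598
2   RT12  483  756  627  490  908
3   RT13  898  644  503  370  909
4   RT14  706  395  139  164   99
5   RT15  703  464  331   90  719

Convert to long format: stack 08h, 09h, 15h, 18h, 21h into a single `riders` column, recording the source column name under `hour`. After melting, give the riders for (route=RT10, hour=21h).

Unpivoting turns each (route, wide-column) pair into one long row.
The wide cell at row RT10, column 21h holds 806, so the long row (RT10, 21h) has riders=806.

806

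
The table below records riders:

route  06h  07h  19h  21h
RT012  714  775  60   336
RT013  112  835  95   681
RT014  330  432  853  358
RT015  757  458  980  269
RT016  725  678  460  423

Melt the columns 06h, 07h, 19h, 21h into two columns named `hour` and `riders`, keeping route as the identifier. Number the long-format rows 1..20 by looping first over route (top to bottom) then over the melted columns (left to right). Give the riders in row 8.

20 rows total (5 × 4). Row 8: index ⌊(8-1)/4⌋ = 1 into route → RT013; (8-1) mod 4 = 3 into the melted columns → 21h.
So row 8 is (RT013, 21h, 681); riders = 681.

681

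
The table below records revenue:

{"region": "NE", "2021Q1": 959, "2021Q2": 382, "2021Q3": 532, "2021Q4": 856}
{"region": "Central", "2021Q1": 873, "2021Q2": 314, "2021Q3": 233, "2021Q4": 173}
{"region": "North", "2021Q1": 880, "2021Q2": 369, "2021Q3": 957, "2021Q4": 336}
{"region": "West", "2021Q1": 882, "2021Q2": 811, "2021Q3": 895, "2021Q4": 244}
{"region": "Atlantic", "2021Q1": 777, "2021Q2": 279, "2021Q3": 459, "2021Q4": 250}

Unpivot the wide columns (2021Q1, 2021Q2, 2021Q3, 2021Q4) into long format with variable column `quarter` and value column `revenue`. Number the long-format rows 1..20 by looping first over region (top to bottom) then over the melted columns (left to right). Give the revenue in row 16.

20 rows total (5 × 4). Row 16: index ⌊(16-1)/4⌋ = 3 into region → West; (16-1) mod 4 = 3 into the melted columns → 2021Q4.
So row 16 is (West, 2021Q4, 244); revenue = 244.

244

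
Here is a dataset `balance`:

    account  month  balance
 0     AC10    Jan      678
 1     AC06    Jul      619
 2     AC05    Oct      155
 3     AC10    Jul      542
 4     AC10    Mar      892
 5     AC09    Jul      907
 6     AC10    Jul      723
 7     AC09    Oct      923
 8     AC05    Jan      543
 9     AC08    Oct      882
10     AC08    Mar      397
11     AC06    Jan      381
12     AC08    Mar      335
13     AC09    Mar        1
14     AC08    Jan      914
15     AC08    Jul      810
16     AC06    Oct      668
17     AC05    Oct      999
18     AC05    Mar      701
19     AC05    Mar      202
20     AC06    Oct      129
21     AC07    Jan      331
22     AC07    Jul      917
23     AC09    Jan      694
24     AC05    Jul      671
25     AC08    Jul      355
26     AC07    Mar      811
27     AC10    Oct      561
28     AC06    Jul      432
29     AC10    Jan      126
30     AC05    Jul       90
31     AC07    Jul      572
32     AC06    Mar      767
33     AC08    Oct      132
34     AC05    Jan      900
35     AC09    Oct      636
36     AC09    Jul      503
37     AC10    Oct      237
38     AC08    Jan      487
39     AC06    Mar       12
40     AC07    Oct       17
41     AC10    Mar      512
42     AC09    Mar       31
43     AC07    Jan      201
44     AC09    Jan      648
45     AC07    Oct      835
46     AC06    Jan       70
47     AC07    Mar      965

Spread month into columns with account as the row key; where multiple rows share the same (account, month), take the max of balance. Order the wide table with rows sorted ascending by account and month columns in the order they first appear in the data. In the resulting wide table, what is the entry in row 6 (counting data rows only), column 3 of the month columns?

561

With rows sorted ascending by account, row 6 is account=AC10. month columns in first-appearance order: Jan, Jul, Oct, Mar; column 3 is Oct.
Long rows with account=AC10, month=Oct: max(561, 237) = 561.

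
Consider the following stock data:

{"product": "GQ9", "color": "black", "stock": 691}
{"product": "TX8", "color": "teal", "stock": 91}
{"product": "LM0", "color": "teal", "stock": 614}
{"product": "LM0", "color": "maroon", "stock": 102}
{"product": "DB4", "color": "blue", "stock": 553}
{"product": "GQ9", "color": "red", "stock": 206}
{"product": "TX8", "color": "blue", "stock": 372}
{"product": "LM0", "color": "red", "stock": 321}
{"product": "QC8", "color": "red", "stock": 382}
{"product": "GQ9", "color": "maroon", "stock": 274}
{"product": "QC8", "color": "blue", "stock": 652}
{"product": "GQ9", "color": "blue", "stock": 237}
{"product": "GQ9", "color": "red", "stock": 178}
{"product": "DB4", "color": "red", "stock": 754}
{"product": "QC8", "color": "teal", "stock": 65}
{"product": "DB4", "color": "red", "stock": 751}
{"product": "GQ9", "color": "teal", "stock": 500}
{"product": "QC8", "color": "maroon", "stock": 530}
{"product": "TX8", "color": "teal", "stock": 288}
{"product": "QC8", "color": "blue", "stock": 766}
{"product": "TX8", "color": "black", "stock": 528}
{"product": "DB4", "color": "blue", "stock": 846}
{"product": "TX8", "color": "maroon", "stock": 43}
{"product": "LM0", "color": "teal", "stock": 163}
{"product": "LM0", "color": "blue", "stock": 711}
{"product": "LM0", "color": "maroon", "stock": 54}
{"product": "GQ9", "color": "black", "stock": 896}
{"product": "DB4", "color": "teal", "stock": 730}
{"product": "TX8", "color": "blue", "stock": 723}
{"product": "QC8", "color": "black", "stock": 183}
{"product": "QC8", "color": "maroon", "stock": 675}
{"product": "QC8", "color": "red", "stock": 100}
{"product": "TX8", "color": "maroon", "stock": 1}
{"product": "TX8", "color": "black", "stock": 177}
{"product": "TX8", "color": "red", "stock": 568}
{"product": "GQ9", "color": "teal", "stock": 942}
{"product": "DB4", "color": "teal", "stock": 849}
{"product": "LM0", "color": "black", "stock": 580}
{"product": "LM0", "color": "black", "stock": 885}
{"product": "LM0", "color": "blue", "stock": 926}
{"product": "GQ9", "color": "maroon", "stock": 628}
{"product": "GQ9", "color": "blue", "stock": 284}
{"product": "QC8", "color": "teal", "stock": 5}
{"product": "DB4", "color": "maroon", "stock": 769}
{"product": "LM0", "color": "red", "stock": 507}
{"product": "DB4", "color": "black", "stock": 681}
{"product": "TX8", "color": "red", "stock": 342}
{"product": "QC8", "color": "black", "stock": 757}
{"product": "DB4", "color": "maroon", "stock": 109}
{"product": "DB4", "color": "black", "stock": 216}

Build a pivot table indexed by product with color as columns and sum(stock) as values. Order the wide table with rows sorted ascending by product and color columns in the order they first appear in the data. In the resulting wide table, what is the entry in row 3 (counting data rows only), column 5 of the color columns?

828

With rows sorted ascending by product, row 3 is product=LM0. color columns in first-appearance order: black, teal, maroon, blue, red; column 5 is red.
Long rows with product=LM0, color=red: 321 + 507 = 828.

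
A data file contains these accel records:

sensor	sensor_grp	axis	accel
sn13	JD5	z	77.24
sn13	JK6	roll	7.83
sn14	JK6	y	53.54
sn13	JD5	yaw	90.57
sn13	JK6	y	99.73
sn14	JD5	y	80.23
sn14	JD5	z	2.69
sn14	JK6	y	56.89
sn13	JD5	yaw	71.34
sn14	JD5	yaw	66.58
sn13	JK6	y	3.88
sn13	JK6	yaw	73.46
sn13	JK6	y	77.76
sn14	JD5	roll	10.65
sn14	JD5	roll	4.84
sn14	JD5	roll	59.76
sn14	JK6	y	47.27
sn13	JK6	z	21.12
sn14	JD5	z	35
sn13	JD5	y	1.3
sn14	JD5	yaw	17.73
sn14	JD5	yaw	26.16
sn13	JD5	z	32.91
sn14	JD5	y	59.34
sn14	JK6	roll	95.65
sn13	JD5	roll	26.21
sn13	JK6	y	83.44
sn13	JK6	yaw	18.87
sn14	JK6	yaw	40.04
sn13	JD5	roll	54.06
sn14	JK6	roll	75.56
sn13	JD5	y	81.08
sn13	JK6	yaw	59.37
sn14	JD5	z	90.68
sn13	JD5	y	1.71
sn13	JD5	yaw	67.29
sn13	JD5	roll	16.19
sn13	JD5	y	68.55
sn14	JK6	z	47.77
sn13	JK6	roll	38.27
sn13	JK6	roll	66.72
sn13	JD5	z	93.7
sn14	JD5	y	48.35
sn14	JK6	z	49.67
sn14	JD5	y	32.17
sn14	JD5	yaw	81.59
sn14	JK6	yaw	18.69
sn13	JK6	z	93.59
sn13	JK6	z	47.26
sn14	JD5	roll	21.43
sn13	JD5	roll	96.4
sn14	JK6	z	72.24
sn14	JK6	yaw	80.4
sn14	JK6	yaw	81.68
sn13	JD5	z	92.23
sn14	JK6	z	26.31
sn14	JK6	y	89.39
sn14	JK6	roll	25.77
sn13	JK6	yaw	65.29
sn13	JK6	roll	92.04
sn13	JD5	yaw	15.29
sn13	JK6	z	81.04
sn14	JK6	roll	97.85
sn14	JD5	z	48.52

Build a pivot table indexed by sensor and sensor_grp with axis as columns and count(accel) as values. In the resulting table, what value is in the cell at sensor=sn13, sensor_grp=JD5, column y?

4

Rows with sensor=sn13, sensor_grp=JD5 and axis=y: accel values are 1.3, 81.08, 1.71, 68.55.
4 rows match — count = 4.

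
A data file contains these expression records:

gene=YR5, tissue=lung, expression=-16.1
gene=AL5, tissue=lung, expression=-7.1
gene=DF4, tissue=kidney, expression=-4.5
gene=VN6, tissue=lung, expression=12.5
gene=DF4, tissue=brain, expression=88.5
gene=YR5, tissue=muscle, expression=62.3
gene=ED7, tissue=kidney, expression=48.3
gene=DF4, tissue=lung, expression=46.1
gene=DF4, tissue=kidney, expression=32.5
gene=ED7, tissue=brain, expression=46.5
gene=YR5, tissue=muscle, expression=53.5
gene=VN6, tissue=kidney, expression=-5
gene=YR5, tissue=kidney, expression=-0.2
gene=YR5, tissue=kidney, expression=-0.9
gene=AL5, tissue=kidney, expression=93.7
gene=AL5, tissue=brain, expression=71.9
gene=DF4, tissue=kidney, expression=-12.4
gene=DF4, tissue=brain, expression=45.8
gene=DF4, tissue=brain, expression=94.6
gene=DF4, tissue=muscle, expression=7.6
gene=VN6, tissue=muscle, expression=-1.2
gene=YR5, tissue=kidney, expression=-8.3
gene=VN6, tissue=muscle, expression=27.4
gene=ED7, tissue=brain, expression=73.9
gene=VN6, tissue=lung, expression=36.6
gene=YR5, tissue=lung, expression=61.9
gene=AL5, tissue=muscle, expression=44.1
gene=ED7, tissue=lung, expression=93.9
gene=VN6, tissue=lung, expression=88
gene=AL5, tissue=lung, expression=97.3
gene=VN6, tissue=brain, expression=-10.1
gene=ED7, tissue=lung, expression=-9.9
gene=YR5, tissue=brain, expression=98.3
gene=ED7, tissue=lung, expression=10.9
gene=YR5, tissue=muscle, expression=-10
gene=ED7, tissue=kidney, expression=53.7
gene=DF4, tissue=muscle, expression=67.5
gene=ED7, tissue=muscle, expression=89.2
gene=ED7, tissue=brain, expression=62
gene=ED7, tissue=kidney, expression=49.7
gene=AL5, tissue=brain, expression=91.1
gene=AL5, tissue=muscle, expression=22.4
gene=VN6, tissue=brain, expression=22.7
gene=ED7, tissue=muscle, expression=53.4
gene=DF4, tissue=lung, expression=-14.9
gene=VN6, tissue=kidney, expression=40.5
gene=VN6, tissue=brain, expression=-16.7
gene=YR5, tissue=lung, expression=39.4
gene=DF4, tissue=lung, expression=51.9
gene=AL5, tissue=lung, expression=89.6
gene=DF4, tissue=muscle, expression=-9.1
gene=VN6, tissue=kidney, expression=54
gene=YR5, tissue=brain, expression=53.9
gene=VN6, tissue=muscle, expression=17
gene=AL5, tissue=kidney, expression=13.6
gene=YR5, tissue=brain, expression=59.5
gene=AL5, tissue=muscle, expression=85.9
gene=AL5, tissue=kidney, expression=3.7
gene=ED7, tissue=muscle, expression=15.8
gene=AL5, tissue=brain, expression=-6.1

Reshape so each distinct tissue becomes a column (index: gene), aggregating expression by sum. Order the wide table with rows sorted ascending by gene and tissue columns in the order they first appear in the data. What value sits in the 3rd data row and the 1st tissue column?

With rows sorted ascending by gene, row 3 is gene=ED7. tissue columns in first-appearance order: lung, kidney, brain, muscle; column 1 is lung.
Long rows with gene=ED7, tissue=lung: 93.9 + -9.9 + 10.9 = 94.9.

94.9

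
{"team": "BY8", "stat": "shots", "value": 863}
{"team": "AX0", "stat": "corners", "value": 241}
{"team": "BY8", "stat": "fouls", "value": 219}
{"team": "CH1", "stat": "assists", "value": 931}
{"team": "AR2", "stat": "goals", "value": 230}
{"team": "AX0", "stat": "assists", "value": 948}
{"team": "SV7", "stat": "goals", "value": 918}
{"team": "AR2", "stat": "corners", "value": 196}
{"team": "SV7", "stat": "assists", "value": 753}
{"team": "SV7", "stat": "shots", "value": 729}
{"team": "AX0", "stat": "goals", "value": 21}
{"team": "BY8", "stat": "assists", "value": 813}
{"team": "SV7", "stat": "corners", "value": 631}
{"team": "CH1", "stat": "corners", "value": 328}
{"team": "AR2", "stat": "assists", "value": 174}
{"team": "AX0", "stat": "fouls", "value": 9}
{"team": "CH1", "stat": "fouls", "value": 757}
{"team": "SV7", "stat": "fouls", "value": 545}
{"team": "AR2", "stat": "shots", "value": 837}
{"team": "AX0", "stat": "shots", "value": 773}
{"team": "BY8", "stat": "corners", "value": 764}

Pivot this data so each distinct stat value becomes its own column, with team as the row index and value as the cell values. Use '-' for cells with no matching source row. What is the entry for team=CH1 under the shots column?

-

No long-format row has team=CH1 and stat=shots, so the cell is -.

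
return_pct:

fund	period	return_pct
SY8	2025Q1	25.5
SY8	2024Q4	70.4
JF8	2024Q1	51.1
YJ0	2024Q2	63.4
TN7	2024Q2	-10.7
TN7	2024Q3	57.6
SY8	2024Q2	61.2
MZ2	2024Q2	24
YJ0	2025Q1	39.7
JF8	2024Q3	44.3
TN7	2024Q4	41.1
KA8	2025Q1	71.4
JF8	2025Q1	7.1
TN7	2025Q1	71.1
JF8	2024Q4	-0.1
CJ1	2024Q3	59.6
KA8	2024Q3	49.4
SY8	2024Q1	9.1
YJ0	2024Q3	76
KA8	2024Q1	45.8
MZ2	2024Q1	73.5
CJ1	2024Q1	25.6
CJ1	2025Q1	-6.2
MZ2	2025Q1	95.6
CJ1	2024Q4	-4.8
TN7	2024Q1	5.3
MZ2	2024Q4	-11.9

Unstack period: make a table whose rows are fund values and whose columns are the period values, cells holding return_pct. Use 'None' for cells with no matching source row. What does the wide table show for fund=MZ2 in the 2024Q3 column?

None

No long-format row has fund=MZ2 and period=2024Q3, so the cell is None.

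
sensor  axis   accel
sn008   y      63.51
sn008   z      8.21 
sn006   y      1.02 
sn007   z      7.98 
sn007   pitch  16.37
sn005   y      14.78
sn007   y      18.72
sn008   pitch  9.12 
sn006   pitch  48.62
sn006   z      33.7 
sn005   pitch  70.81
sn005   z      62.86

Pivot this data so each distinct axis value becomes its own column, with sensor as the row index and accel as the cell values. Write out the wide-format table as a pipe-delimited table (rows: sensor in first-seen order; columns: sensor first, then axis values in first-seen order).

| sensor | y | z | pitch |
| sn008 | 63.51 | 8.21 | 9.12 |
| sn006 | 1.02 | 33.7 | 48.62 |
| sn007 | 18.72 | 7.98 | 16.37 |
| sn005 | 14.78 | 62.86 | 70.81 |

Columns: sensor plus the 3 distinct axis values (y, z, pitch).
For example, row sn008 column y takes accel=63.51 from the long row (sn008, y).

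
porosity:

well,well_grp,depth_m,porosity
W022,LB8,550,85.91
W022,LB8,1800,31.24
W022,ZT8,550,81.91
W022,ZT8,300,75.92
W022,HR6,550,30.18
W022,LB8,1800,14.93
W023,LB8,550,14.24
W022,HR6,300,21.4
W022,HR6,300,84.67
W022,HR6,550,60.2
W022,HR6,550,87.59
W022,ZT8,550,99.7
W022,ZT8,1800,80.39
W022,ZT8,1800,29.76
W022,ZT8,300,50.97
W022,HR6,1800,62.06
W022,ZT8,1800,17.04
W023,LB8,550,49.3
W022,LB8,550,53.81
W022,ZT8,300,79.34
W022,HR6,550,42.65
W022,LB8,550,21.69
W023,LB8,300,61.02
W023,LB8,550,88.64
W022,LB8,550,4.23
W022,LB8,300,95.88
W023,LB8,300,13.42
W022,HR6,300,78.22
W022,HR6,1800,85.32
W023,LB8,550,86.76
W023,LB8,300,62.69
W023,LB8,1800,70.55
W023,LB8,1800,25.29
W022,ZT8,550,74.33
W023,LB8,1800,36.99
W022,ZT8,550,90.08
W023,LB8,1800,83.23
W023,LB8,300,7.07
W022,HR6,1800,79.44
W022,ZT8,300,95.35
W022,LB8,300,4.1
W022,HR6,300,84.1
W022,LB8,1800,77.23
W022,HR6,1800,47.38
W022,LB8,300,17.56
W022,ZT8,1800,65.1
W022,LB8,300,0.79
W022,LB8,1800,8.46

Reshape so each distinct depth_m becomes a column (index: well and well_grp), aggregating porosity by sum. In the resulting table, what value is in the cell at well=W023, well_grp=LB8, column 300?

144.20

Rows with well=W023, well_grp=LB8 and depth_m=300: porosity values are 61.02, 13.42, 62.69, 7.07.
61.02 + 13.42 + 62.69 + 7.07 = 144.20.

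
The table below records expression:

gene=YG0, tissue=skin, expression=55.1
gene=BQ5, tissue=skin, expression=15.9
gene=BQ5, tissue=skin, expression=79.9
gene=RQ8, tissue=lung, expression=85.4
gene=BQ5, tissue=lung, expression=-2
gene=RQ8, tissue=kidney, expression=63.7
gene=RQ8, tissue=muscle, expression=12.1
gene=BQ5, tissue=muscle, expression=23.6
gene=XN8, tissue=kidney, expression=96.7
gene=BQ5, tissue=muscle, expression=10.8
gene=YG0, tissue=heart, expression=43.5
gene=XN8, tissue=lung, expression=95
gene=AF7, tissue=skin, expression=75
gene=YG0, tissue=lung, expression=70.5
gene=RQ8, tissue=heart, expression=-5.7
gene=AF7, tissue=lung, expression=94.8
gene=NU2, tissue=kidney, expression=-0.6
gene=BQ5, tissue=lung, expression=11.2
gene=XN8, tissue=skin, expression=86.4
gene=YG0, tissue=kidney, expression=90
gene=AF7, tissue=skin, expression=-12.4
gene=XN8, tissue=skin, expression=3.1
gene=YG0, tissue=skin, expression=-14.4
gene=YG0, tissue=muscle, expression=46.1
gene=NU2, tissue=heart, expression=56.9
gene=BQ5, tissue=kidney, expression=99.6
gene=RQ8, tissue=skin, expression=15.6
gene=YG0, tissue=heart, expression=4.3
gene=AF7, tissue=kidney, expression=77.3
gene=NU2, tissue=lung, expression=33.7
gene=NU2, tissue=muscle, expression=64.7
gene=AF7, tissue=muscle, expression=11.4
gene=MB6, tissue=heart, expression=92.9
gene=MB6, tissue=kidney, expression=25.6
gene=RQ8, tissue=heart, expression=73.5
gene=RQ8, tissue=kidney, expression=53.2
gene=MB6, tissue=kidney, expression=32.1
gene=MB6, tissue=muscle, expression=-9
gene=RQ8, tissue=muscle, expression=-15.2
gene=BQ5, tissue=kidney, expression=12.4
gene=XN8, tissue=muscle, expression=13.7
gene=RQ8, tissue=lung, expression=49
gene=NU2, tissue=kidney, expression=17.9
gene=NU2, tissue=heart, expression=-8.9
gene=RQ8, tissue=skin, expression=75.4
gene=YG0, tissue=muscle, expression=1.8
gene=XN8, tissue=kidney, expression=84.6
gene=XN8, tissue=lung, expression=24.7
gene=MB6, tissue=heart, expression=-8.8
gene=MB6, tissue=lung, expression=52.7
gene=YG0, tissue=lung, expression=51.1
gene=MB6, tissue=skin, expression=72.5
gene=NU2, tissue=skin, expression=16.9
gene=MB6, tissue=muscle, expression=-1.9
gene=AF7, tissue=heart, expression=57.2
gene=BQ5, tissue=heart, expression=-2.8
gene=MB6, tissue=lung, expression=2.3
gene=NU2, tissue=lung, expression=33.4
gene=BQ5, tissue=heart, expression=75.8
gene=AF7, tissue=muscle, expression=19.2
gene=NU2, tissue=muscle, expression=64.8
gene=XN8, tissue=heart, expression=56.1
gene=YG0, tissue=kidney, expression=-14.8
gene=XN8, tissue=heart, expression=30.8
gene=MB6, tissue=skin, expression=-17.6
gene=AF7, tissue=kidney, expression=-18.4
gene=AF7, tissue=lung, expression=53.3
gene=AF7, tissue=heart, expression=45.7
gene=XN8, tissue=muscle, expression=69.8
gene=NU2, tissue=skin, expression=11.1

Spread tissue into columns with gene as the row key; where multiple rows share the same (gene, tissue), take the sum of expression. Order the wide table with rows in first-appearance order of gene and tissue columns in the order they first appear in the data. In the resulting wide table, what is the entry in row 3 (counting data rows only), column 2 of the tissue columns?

With rows in first-appearance order of gene, row 3 is gene=RQ8. tissue columns in first-appearance order: skin, lung, kidney, muscle, heart; column 2 is lung.
Long rows with gene=RQ8, tissue=lung: 85.4 + 49 = 134.4.

134.4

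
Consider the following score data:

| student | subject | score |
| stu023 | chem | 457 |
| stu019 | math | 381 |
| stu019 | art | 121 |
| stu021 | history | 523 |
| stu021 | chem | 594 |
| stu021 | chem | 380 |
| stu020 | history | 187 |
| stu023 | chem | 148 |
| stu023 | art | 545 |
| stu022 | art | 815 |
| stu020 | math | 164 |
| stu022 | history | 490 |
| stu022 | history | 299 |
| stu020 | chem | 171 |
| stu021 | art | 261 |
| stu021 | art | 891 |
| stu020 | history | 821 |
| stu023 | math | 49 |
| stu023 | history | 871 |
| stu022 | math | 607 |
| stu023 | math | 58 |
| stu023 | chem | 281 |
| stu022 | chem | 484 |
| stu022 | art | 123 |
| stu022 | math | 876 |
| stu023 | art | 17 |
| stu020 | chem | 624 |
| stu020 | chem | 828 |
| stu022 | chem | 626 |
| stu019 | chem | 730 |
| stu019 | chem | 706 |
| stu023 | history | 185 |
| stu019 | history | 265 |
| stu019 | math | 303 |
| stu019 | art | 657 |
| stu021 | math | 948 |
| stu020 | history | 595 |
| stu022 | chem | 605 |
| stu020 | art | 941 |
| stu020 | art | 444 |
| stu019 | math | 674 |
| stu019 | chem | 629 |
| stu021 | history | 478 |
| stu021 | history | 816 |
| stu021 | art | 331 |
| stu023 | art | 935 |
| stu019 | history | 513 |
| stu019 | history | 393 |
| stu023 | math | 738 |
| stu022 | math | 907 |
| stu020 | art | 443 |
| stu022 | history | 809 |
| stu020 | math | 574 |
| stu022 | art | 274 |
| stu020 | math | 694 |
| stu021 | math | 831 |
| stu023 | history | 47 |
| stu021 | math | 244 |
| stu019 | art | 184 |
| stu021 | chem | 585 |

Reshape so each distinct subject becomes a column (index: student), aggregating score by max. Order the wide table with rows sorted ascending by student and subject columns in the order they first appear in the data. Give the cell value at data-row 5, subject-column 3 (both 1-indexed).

With rows sorted ascending by student, row 5 is student=stu023. subject columns in first-appearance order: chem, math, art, history; column 3 is art.
Long rows with student=stu023, subject=art: max(545, 17, 935) = 935.

935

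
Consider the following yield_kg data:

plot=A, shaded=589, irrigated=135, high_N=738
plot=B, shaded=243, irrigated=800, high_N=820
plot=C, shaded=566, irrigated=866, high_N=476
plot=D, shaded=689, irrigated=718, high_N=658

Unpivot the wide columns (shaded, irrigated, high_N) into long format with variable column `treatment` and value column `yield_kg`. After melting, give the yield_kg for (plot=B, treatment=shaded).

Unpivoting turns each (plot, wide-column) pair into one long row.
The wide cell at row B, column shaded holds 243, so the long row (B, shaded) has yield_kg=243.

243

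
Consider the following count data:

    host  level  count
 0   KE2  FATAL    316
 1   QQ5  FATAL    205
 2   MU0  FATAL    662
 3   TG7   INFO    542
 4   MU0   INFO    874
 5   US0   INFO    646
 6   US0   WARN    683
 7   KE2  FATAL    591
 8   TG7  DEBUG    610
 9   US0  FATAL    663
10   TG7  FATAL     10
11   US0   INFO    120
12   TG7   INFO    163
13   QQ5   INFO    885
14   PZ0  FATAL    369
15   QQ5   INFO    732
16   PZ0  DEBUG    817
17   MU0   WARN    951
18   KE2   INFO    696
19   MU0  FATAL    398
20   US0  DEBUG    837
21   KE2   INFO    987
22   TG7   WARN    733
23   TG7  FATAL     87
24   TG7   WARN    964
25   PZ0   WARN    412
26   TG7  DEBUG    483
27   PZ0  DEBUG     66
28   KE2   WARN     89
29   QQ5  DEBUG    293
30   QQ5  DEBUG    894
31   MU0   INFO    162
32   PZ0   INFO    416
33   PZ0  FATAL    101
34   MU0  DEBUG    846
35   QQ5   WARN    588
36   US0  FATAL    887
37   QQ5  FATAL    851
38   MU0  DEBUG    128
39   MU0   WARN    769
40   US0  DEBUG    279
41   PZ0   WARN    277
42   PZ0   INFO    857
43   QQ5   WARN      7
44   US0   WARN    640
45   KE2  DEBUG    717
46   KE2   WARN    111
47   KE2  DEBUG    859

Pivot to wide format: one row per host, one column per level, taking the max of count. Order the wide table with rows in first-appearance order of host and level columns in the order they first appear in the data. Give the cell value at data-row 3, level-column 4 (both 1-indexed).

846

With rows in first-appearance order of host, row 3 is host=MU0. level columns in first-appearance order: FATAL, INFO, WARN, DEBUG; column 4 is DEBUG.
Long rows with host=MU0, level=DEBUG: max(846, 128) = 846.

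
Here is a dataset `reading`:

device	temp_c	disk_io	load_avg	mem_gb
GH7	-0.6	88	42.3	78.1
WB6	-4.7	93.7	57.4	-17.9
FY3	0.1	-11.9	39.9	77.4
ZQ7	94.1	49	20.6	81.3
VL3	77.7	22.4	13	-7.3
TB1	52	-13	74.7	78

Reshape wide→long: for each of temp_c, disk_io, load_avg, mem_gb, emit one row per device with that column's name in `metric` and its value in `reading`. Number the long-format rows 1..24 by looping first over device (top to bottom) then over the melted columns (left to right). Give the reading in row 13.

24 rows total (6 × 4). Row 13: index ⌊(13-1)/4⌋ = 3 into device → ZQ7; (13-1) mod 4 = 0 into the melted columns → temp_c.
So row 13 is (ZQ7, temp_c, 94.1); reading = 94.1.

94.1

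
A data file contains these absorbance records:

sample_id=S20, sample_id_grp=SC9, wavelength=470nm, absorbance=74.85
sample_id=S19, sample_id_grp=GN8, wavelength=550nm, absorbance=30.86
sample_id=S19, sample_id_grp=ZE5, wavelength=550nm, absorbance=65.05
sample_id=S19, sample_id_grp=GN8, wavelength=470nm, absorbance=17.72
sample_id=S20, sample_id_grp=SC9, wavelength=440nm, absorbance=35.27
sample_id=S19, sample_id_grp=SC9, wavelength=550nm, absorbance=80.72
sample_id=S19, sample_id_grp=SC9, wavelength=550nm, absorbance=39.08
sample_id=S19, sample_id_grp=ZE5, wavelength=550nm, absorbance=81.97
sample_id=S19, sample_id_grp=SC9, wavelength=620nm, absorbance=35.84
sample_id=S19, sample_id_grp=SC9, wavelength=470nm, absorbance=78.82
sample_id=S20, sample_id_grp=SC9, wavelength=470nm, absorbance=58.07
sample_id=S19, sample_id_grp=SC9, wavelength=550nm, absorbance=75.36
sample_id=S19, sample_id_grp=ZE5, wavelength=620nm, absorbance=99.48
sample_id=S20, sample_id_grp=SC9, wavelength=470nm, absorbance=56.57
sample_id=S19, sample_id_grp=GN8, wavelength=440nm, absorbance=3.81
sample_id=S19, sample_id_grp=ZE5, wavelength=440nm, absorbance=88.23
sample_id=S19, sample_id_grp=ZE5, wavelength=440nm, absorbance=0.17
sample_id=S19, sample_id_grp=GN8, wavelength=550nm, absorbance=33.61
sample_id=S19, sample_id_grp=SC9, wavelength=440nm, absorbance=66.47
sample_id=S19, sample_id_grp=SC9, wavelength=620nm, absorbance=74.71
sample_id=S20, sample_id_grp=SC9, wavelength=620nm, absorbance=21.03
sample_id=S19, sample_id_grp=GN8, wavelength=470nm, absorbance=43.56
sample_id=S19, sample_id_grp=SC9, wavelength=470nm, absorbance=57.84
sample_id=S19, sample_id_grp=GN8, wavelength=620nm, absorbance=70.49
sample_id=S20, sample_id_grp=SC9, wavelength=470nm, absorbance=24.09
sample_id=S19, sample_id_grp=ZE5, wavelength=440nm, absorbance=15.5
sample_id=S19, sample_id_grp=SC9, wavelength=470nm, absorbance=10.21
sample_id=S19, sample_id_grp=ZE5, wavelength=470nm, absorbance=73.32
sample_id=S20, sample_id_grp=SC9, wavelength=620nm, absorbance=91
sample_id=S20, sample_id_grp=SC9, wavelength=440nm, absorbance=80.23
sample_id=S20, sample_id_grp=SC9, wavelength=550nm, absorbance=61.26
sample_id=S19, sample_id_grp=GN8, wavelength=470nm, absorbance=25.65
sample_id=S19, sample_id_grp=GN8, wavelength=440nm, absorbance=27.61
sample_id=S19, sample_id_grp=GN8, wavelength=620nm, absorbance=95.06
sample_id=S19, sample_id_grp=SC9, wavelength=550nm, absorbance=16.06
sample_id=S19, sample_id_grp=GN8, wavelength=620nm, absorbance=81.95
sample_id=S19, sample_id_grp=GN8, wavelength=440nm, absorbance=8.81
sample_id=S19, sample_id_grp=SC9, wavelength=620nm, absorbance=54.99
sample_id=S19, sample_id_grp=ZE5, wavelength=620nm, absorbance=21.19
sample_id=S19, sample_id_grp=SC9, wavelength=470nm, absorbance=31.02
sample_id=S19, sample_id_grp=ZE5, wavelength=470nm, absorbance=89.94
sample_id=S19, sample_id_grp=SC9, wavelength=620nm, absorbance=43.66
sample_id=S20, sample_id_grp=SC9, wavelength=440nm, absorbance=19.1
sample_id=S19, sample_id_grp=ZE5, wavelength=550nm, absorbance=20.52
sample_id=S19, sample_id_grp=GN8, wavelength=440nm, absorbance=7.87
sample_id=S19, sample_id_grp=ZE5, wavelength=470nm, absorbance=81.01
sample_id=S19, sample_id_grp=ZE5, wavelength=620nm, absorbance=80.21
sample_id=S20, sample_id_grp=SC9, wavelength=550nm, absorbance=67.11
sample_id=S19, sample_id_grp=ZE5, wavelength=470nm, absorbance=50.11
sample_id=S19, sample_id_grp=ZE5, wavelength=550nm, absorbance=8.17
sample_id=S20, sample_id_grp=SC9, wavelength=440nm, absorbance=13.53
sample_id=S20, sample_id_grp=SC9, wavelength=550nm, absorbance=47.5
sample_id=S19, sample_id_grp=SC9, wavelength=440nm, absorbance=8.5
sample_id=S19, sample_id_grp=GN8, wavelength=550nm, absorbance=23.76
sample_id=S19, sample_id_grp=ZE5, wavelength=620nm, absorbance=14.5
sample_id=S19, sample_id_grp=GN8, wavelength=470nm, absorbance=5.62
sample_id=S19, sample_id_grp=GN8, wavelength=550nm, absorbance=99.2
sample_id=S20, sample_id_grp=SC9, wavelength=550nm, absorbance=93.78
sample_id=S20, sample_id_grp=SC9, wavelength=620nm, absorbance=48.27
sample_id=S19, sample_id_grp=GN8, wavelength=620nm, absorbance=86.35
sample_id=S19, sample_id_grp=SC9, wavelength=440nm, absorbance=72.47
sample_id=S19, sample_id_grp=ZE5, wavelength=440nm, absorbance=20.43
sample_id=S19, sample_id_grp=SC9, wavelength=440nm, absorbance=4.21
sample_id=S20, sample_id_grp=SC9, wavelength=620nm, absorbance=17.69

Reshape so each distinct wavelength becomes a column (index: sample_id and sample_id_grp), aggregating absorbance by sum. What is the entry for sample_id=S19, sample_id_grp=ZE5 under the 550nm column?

175.71

Rows with sample_id=S19, sample_id_grp=ZE5 and wavelength=550nm: absorbance values are 65.05, 81.97, 20.52, 8.17.
65.05 + 81.97 + 20.52 + 8.17 = 175.71.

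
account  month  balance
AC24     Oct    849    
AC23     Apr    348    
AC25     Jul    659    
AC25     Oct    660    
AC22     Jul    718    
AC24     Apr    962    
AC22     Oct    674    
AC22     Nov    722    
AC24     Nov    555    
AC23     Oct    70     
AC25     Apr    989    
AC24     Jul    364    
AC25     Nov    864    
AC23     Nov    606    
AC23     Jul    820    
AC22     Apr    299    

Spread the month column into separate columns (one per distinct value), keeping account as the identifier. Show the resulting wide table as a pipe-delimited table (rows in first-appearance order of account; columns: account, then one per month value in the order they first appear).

| account | Oct | Apr | Jul | Nov |
| AC24 | 849 | 962 | 364 | 555 |
| AC23 | 70 | 348 | 820 | 606 |
| AC25 | 660 | 989 | 659 | 864 |
| AC22 | 674 | 299 | 718 | 722 |

Columns: account plus the 4 distinct month values (Oct, Apr, Jul, Nov).
For example, row AC24 column Oct takes balance=849 from the long row (AC24, Oct).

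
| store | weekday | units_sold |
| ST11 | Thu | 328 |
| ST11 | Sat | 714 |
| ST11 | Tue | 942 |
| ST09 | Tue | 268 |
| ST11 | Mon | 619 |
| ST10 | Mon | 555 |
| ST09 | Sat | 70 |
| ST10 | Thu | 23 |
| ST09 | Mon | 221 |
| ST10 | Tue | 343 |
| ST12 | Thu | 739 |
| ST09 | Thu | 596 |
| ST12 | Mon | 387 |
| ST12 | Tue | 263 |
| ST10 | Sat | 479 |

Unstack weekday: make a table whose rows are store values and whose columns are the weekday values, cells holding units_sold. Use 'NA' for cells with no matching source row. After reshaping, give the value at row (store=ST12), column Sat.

NA

No long-format row has store=ST12 and weekday=Sat, so the cell is NA.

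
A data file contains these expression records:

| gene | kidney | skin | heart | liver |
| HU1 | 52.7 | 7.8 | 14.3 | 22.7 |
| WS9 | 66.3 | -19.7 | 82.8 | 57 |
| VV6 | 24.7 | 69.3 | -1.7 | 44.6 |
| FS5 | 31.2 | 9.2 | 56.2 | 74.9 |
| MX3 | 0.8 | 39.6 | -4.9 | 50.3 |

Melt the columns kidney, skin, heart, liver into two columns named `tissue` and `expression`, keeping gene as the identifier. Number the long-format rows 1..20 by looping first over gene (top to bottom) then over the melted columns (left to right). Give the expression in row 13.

31.2

20 rows total (5 × 4). Row 13: index ⌊(13-1)/4⌋ = 3 into gene → FS5; (13-1) mod 4 = 0 into the melted columns → kidney.
So row 13 is (FS5, kidney, 31.2); expression = 31.2.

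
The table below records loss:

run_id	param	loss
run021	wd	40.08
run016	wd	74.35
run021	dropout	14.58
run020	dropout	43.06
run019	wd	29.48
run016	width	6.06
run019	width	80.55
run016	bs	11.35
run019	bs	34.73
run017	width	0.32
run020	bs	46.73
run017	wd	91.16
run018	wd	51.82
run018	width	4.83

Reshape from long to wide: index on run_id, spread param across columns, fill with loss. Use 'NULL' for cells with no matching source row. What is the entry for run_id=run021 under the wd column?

40.08

The long row with run_id=run021, param=wd has loss=40.08.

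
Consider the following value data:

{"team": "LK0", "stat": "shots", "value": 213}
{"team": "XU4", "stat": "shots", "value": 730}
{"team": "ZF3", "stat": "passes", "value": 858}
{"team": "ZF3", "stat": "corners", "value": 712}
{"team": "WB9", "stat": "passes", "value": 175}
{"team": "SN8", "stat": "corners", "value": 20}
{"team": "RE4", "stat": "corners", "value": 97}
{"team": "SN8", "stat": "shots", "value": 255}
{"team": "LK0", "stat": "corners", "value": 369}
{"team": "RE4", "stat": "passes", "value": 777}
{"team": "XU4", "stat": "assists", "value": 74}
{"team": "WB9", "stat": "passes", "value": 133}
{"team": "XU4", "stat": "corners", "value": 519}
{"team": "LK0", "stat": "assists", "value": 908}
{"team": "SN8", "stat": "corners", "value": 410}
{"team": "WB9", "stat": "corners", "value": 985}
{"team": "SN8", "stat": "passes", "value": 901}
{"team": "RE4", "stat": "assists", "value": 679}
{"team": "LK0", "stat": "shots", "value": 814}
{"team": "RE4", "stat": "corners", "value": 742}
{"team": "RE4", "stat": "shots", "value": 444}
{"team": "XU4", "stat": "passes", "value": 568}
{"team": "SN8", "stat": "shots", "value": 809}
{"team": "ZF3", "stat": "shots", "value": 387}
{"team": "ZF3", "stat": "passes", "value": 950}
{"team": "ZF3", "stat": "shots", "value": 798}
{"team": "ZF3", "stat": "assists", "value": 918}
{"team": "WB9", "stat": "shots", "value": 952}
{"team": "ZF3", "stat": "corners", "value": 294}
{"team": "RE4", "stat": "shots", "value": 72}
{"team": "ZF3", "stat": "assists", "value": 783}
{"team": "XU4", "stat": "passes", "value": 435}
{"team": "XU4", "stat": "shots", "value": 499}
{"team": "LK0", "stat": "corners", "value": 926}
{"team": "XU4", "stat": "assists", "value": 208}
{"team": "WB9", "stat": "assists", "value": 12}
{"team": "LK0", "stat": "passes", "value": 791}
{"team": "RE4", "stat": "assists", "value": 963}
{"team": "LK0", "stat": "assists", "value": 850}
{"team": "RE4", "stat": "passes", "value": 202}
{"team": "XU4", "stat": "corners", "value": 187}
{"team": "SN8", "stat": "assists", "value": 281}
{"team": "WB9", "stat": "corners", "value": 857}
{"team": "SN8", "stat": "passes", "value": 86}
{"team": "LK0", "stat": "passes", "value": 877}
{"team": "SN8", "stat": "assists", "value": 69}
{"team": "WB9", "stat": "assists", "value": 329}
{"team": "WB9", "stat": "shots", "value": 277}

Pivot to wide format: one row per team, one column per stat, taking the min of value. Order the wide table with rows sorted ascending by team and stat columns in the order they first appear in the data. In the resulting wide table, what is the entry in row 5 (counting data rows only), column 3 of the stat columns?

With rows sorted ascending by team, row 5 is team=XU4. stat columns in first-appearance order: shots, passes, corners, assists; column 3 is corners.
Long rows with team=XU4, stat=corners: min(519, 187) = 187.

187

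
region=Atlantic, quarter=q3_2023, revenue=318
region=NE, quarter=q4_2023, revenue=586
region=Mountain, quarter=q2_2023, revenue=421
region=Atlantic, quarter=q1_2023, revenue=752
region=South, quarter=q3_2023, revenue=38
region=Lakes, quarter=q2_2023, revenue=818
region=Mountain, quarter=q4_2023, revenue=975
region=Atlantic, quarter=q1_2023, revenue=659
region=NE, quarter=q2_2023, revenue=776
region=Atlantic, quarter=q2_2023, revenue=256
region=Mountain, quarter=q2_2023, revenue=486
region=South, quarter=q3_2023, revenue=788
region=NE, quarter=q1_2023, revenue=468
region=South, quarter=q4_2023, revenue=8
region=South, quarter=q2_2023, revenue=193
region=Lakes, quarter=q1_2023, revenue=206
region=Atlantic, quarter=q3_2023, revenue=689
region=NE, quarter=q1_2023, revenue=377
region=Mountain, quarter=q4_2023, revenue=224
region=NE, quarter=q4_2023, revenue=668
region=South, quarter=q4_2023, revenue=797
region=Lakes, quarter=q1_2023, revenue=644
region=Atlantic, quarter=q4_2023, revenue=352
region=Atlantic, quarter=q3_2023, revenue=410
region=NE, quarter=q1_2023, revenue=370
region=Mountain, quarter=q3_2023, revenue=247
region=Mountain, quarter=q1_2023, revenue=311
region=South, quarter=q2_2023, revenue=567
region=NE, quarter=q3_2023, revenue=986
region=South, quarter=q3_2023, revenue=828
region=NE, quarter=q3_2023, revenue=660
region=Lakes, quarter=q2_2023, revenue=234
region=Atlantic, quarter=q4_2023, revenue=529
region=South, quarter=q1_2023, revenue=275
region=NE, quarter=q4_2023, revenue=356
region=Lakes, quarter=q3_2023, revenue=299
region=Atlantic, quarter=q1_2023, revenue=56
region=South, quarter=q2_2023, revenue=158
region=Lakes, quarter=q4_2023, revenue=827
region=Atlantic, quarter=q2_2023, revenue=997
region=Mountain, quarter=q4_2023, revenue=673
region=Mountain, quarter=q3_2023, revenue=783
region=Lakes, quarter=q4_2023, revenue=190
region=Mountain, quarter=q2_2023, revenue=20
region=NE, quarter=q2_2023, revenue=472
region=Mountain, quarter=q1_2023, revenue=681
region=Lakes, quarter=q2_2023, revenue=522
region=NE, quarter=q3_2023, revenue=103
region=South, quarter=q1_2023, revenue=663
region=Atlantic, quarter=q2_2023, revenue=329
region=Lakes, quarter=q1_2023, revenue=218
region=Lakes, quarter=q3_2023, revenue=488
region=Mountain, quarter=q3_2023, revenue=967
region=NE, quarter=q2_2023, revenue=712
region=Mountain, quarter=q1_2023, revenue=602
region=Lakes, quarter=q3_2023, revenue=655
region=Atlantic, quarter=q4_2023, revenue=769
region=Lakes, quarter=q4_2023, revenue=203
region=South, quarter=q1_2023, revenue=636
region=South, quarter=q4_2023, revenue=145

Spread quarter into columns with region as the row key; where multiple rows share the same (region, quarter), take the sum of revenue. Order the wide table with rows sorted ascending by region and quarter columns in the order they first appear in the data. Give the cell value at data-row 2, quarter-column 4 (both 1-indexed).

1068

With rows sorted ascending by region, row 2 is region=Lakes. quarter columns in first-appearance order: q3_2023, q4_2023, q2_2023, q1_2023; column 4 is q1_2023.
Long rows with region=Lakes, quarter=q1_2023: 206 + 644 + 218 = 1068.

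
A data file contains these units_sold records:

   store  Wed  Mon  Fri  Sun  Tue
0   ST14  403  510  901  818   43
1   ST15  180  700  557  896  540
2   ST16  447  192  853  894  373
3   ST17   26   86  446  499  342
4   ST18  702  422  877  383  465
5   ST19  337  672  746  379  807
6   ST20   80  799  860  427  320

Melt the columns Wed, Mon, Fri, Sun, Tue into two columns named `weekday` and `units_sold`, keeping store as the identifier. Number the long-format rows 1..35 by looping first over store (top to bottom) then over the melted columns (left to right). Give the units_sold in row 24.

383

35 rows total (7 × 5). Row 24: index ⌊(24-1)/5⌋ = 4 into store → ST18; (24-1) mod 5 = 3 into the melted columns → Sun.
So row 24 is (ST18, Sun, 383); units_sold = 383.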